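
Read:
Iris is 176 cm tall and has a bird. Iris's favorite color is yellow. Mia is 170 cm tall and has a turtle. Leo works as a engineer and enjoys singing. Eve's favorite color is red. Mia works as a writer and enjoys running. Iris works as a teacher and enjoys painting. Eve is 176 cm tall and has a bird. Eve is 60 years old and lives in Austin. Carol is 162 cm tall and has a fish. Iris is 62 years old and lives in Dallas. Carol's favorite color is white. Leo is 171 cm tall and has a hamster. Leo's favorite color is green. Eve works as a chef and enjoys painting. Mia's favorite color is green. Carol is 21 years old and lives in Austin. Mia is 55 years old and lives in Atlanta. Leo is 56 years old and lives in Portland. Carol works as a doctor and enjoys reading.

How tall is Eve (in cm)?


Eve is 176 cm tall

176


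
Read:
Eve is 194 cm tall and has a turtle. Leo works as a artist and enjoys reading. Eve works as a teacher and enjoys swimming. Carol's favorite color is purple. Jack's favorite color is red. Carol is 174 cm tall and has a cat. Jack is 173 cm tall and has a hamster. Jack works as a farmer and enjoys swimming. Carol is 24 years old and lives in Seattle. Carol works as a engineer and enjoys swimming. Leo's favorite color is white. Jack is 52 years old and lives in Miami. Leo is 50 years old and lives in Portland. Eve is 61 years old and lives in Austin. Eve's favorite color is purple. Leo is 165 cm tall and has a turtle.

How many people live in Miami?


Count in Miami: 1

1


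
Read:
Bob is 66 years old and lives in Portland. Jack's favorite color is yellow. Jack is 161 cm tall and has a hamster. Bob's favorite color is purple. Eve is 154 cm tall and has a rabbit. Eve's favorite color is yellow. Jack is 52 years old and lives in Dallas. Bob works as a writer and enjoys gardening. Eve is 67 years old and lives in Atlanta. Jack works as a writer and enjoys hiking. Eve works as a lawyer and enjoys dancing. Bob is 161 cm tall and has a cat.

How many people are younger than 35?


Filter: 0

0


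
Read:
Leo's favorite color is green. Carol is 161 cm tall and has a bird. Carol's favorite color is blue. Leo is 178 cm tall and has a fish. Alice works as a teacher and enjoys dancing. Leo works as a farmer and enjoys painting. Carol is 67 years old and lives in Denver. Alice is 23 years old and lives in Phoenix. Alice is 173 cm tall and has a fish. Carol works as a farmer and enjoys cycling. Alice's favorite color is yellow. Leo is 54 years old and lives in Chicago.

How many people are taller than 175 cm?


Taller than 175: 1

1


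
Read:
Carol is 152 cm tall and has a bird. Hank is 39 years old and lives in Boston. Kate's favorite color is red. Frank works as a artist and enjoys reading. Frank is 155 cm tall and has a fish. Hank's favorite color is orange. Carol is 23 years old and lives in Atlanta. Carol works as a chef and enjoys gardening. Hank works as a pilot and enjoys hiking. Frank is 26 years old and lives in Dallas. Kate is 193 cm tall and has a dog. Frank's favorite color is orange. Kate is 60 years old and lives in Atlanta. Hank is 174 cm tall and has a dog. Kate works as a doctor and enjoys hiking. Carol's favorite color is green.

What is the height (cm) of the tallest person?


Tallest: Kate at 193 cm

193


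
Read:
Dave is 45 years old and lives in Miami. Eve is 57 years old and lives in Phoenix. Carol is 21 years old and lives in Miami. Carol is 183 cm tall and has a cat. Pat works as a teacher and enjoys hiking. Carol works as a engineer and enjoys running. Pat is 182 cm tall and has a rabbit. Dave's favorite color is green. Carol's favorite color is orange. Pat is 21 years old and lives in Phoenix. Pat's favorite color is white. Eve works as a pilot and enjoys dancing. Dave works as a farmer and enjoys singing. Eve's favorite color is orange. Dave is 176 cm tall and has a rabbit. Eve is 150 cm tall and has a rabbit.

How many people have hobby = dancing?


Count: 1

1


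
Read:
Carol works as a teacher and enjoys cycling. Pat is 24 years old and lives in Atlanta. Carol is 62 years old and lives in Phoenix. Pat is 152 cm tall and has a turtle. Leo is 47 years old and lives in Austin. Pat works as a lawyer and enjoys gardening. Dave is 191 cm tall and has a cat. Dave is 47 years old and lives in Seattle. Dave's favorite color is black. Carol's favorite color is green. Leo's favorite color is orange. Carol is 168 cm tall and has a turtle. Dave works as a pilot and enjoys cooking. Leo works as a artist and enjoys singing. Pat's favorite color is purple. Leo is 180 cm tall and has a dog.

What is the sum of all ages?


47+62+47+24 = 180

180


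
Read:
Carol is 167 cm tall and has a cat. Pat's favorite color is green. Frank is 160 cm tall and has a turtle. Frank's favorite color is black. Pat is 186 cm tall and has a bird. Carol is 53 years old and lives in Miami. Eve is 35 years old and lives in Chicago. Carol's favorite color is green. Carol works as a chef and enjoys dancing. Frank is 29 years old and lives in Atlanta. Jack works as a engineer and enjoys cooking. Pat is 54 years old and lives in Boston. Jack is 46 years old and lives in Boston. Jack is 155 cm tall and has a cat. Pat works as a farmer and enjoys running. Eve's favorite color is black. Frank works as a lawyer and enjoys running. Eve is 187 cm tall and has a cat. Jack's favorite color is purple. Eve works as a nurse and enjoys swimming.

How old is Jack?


Jack is 46 years old

46


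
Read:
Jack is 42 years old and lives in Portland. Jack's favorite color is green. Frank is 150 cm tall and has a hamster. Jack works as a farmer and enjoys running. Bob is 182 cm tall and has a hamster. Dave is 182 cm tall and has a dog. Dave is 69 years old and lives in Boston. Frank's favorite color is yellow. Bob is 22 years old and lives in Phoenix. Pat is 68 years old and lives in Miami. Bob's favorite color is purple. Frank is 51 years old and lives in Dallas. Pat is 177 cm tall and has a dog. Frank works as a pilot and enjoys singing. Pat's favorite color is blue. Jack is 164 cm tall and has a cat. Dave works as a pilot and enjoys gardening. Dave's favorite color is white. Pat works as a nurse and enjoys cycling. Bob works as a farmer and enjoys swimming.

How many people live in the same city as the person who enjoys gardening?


Person with hobby gardening is Dave, city Boston. Count = 1

1


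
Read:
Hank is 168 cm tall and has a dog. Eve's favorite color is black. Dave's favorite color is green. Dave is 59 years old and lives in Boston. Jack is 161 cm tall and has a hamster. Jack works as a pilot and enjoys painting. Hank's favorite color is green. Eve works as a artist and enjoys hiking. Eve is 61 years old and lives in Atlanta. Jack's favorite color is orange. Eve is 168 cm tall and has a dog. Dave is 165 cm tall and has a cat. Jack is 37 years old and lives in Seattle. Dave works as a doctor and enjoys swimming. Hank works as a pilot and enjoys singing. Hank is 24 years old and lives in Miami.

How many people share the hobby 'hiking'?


Count: 1

1


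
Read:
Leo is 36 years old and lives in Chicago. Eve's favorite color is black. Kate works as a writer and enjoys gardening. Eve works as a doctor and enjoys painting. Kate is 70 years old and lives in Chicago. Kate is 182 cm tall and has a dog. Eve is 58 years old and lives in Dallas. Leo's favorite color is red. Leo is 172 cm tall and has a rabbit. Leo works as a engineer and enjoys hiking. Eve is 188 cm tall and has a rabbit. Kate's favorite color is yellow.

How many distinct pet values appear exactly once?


Unique pet values: 1

1


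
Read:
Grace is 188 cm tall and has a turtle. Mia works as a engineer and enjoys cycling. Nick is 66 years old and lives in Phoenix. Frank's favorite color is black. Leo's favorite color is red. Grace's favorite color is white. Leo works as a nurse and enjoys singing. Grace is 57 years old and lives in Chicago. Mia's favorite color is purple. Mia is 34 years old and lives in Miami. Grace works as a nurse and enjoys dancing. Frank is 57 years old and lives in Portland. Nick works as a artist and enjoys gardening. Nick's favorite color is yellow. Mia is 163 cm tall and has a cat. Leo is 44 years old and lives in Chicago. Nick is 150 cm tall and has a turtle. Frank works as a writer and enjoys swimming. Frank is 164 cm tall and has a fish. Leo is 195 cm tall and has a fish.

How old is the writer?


The writer is Frank, age 57

57


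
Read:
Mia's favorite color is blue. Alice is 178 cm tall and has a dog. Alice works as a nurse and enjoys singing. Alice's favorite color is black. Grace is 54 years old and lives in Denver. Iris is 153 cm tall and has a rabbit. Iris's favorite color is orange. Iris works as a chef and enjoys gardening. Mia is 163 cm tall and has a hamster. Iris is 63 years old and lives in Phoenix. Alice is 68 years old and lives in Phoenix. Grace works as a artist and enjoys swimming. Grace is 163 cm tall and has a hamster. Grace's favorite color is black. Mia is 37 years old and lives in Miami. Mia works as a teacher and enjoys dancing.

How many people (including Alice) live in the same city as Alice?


Alice lives in Phoenix. Count = 2

2


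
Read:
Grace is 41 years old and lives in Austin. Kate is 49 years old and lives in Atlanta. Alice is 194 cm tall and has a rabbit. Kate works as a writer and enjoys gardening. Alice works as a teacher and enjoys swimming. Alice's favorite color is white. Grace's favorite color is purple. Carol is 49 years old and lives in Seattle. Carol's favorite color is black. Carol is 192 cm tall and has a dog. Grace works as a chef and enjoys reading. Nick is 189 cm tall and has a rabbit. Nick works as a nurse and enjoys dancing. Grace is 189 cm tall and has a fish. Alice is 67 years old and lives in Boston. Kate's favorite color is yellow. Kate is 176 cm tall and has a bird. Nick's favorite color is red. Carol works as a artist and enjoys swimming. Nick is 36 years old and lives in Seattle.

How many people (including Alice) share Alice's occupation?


Alice is a teacher. Count = 1

1


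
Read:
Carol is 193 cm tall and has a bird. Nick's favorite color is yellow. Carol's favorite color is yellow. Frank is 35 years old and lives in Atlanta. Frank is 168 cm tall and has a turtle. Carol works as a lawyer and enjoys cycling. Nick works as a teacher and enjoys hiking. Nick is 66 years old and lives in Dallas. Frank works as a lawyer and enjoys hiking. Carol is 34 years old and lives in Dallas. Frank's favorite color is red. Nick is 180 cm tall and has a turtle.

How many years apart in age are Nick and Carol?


66 vs 34, diff = 32

32


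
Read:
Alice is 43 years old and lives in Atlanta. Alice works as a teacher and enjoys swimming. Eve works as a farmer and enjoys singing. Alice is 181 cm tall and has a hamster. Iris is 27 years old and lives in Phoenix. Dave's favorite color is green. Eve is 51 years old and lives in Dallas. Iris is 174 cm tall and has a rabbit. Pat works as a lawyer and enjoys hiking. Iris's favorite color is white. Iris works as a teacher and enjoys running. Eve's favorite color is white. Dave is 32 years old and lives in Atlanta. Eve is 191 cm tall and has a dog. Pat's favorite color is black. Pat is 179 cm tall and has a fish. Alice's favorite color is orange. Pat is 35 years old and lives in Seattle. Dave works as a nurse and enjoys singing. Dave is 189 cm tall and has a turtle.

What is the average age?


Sum=188, n=5, avg=37.6

37.6


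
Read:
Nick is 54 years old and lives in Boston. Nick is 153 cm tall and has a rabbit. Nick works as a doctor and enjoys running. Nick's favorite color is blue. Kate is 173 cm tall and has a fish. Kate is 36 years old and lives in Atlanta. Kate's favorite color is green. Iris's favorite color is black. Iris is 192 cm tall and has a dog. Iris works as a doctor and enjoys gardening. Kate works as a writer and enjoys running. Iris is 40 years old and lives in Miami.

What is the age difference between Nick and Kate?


|54 - 36| = 18

18


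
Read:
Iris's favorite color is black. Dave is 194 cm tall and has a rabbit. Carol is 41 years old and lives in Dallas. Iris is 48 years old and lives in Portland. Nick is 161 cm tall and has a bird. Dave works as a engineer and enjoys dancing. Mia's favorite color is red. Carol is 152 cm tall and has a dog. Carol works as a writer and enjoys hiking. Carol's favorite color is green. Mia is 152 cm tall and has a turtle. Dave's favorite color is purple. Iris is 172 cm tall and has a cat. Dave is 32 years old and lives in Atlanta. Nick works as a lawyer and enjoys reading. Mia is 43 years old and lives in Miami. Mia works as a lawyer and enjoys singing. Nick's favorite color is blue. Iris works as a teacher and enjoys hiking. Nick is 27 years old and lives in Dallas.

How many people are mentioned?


People: Nick, Dave, Carol, Iris, Mia. Count = 5

5


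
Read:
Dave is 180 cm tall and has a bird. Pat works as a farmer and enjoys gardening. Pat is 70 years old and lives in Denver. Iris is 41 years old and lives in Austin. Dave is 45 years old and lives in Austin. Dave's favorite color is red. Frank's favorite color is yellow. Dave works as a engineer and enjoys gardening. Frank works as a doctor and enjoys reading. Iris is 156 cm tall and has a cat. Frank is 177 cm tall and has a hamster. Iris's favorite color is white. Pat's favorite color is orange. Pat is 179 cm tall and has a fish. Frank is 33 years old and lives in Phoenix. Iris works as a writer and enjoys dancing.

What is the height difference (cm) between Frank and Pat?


|177 - 179| = 2

2


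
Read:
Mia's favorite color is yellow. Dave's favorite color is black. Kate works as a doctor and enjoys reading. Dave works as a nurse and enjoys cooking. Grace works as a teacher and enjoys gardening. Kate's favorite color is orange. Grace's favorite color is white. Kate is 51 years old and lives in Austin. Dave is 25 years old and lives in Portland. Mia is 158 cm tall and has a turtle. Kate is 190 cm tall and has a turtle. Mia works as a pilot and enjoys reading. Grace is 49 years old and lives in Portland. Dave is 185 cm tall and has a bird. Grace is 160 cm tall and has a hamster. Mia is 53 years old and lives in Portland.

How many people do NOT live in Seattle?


Not in Seattle: 4

4


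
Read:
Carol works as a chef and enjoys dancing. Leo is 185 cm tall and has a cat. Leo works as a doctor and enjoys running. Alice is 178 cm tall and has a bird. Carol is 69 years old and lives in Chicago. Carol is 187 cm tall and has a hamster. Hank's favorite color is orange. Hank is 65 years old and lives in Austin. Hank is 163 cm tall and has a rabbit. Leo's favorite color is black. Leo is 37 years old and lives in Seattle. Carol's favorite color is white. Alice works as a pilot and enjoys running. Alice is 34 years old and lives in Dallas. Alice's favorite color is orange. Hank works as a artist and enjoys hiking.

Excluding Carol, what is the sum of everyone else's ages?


Sum (excluding Carol): 136

136


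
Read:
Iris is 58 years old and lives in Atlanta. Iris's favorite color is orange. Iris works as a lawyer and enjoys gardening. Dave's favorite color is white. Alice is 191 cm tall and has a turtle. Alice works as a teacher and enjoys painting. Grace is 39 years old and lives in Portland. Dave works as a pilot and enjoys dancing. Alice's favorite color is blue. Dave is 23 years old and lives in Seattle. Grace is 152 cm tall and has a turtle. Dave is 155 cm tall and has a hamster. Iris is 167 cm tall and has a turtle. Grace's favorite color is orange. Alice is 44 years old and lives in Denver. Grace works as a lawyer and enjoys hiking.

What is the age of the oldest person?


Oldest: Iris at 58

58


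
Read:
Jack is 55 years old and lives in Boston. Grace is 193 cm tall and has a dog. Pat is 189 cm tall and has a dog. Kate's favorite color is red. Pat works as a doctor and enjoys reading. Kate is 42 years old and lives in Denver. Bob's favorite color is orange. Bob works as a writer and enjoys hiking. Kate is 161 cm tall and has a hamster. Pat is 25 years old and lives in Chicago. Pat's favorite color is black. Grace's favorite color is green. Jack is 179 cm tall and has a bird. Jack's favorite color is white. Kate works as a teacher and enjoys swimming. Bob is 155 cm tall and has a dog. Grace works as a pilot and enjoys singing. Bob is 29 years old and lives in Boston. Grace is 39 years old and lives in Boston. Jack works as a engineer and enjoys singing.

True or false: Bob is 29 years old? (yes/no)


Bob is actually 29. yes

yes


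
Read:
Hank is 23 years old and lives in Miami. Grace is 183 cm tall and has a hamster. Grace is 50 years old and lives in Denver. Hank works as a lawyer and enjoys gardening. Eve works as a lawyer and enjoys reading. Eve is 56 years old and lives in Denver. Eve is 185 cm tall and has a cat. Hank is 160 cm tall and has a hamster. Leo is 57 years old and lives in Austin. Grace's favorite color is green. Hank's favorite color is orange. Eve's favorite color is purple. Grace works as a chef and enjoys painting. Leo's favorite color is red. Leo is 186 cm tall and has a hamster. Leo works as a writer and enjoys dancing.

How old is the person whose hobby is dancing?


Person with hobby=dancing is Leo, age 57

57


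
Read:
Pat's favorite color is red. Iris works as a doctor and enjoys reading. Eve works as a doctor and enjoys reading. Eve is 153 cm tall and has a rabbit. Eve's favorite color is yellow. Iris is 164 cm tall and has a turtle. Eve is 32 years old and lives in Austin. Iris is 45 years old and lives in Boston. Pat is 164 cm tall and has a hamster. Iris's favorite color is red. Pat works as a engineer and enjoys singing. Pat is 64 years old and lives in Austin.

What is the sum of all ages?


45+64+32 = 141

141


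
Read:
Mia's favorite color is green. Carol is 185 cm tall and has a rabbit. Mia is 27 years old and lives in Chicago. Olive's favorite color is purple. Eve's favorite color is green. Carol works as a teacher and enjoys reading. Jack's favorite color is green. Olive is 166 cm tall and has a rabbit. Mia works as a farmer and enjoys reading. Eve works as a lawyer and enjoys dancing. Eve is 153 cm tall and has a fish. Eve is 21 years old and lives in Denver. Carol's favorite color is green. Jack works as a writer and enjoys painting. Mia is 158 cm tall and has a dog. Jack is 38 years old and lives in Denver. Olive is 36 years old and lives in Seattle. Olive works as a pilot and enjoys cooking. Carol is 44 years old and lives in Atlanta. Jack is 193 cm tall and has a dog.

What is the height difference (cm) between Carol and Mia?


|185 - 158| = 27

27


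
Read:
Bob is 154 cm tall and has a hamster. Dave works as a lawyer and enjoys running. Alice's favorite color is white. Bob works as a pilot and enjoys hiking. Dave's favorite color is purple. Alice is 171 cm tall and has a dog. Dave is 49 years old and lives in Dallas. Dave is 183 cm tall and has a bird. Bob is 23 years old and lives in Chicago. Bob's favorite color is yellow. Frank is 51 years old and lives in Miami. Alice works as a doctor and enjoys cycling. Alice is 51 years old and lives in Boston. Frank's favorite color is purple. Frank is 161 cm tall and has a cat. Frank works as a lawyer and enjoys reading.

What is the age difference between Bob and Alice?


|23 - 51| = 28

28


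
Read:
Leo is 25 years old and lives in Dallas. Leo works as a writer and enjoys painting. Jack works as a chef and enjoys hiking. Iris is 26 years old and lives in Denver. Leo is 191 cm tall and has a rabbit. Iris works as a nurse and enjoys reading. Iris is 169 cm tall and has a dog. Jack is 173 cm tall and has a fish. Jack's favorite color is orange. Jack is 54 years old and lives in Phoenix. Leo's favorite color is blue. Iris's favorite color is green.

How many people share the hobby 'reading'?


Count: 1

1


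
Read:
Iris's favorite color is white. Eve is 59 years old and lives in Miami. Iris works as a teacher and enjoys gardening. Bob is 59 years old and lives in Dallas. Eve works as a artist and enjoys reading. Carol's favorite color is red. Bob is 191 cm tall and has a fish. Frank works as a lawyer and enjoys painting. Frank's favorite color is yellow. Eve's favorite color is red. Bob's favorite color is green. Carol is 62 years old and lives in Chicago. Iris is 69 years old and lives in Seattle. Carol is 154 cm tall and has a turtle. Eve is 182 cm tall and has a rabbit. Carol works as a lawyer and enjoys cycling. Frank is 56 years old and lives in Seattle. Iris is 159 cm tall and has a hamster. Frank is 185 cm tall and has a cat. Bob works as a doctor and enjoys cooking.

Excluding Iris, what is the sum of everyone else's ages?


Sum (excluding Iris): 236

236


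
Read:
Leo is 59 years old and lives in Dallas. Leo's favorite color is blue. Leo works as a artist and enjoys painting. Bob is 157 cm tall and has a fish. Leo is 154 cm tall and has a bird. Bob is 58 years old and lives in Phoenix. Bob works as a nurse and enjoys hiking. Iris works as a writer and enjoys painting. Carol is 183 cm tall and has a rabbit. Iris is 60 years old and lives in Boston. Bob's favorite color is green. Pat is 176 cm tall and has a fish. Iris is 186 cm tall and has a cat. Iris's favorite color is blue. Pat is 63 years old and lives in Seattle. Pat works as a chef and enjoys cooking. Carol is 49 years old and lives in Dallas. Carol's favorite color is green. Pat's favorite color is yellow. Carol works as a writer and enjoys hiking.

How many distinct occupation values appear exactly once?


Unique occupation values: 3

3


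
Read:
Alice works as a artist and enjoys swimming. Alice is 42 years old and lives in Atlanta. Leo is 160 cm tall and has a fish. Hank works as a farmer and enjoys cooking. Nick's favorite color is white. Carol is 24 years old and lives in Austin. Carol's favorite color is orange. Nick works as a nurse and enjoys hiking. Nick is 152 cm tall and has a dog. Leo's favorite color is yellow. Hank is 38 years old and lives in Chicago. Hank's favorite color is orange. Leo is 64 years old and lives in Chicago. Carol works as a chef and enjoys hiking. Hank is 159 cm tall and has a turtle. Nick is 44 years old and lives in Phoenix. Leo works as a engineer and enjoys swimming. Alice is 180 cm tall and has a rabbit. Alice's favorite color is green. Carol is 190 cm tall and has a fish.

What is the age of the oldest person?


Oldest: Leo at 64

64


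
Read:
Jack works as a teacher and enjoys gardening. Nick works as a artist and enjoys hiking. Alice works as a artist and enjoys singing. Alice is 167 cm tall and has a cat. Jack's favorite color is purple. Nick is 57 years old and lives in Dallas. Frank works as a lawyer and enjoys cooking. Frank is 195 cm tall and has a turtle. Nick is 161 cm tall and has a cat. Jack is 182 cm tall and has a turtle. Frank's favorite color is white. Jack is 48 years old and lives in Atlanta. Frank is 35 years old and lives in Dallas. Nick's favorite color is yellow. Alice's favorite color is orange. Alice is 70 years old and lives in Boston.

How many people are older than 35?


Filter: 3

3


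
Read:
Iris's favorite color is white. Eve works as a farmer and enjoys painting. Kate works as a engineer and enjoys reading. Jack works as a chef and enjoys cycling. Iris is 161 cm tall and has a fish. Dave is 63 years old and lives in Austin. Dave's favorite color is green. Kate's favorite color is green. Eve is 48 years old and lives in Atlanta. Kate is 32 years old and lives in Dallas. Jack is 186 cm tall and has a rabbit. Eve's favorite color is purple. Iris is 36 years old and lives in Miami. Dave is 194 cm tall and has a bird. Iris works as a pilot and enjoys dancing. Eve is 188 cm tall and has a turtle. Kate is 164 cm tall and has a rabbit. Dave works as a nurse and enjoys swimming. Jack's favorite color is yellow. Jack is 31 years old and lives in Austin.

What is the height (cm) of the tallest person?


Tallest: Dave at 194 cm

194


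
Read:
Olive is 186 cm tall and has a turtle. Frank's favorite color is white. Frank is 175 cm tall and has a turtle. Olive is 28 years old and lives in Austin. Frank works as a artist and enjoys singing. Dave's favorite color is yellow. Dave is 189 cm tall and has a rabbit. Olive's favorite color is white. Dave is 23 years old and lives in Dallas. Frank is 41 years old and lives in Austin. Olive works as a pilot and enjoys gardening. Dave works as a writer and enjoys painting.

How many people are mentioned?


People: Frank, Olive, Dave. Count = 3

3


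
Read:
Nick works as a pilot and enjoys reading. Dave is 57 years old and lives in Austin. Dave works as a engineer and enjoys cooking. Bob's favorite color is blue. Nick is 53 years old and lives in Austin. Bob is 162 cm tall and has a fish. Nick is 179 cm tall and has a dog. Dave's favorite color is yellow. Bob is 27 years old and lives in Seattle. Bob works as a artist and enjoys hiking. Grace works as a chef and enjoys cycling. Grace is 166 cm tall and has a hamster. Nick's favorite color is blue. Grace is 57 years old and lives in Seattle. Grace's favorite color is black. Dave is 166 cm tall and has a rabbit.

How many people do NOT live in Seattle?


Not in Seattle: 2

2


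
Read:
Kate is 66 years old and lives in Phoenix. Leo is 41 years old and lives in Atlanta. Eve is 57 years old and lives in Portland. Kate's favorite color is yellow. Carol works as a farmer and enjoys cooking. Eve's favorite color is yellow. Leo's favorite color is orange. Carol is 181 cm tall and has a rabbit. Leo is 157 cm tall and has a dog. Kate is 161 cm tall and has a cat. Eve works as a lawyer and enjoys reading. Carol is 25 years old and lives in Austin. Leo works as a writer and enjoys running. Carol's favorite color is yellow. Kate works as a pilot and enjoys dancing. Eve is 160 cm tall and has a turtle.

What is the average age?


Sum=189, n=4, avg=47.25

47.25


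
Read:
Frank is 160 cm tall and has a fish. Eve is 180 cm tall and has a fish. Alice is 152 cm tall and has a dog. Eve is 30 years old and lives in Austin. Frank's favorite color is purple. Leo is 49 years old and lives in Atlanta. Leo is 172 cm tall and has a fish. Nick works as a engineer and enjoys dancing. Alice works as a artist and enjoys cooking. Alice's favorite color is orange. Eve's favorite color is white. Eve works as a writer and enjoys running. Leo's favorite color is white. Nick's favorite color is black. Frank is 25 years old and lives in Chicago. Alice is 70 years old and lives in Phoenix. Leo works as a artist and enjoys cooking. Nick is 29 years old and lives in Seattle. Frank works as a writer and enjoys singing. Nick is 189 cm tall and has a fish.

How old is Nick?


Nick is 29 years old

29


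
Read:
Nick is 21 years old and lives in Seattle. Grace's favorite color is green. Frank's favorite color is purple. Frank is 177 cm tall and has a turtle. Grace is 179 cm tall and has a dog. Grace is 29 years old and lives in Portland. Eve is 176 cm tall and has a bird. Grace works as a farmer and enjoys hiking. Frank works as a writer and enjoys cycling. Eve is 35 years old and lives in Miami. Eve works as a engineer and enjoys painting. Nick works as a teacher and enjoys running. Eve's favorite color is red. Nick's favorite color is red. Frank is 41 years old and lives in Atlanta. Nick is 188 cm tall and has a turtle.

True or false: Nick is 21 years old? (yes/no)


Nick is actually 21. yes

yes


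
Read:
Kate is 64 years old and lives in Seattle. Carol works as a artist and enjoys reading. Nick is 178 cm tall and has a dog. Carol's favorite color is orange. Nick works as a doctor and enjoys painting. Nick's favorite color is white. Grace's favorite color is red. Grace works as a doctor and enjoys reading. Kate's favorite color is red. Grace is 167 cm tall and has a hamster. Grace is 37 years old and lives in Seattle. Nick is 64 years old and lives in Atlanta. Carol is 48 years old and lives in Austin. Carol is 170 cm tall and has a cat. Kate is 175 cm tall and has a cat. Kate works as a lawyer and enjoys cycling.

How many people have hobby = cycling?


Count: 1

1


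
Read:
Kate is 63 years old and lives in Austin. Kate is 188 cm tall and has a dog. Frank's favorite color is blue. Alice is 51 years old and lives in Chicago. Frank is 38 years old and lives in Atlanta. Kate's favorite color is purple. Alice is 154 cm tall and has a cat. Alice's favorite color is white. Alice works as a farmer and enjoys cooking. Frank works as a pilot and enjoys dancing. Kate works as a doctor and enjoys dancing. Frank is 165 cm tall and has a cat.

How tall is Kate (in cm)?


Kate is 188 cm tall

188


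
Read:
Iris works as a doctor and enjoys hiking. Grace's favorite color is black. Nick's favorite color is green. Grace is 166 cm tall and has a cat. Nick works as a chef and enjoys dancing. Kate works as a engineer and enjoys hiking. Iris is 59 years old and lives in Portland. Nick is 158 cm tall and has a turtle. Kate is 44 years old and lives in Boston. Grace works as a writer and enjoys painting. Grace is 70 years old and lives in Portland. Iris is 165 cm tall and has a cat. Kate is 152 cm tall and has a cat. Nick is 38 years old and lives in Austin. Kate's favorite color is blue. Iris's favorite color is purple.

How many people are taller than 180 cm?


Taller than 180: 0

0


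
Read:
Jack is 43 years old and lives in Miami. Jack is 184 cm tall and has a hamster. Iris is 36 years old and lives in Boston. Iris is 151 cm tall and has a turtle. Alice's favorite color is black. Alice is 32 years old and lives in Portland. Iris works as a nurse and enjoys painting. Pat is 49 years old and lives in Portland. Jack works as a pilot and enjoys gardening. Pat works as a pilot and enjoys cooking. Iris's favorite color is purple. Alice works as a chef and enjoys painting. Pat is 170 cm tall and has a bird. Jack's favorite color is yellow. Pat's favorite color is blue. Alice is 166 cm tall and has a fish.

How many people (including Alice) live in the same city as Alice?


Alice lives in Portland. Count = 2

2


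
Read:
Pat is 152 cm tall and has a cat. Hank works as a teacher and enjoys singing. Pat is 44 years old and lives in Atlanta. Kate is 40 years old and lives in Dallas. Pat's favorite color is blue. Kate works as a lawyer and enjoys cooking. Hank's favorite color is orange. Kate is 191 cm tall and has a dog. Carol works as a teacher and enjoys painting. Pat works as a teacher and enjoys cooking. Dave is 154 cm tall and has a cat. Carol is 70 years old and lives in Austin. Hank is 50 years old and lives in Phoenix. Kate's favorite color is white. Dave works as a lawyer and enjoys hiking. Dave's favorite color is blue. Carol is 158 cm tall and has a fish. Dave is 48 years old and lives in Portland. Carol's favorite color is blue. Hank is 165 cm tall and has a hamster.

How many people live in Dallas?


Count in Dallas: 1

1


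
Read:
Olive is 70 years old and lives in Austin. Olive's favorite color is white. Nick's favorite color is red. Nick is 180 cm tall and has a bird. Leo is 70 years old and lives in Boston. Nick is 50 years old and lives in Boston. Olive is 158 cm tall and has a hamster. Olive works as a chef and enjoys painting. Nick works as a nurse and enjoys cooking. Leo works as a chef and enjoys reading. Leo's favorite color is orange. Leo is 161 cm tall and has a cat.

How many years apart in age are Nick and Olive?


50 vs 70, diff = 20

20


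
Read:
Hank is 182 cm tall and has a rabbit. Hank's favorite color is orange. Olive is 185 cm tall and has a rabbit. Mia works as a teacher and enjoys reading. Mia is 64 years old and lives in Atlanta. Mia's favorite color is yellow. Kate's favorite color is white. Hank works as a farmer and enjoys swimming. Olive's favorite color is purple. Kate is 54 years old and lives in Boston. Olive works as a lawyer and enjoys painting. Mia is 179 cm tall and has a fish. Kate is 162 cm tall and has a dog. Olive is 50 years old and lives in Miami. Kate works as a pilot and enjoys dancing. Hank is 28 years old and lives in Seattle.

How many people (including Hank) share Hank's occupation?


Hank is a farmer. Count = 1

1


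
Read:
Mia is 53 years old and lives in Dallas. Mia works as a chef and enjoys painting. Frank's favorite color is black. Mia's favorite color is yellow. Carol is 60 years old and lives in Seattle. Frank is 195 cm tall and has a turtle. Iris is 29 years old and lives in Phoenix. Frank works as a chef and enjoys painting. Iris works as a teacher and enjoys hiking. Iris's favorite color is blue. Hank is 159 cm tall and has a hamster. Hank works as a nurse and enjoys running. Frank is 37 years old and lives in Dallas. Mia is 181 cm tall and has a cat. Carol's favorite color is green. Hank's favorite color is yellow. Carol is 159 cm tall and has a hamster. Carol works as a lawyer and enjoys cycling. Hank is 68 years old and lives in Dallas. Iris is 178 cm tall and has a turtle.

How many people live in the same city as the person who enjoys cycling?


Person with hobby cycling is Carol, city Seattle. Count = 1

1


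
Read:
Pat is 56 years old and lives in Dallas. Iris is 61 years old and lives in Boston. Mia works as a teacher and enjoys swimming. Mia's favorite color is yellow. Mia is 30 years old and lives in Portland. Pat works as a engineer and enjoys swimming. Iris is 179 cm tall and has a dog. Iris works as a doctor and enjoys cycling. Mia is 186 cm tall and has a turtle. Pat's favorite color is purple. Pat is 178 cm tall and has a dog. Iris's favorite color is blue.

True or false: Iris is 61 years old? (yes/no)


Iris is actually 61. yes

yes


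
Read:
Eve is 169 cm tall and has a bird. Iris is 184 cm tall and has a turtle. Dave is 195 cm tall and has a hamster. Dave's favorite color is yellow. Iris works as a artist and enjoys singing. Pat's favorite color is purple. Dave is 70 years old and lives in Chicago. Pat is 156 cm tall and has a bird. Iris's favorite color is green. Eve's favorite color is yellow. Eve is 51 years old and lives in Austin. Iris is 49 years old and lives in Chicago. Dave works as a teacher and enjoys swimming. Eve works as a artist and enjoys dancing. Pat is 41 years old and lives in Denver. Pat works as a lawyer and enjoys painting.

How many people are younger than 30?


Filter: 0

0


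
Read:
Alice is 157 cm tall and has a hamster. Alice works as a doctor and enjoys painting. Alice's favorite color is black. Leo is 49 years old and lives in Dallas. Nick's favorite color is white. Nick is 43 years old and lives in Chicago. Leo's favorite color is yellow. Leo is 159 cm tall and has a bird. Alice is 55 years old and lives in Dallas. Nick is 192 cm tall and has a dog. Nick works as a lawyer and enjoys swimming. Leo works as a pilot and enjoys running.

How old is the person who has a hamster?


Person with hamster is Alice, age 55

55


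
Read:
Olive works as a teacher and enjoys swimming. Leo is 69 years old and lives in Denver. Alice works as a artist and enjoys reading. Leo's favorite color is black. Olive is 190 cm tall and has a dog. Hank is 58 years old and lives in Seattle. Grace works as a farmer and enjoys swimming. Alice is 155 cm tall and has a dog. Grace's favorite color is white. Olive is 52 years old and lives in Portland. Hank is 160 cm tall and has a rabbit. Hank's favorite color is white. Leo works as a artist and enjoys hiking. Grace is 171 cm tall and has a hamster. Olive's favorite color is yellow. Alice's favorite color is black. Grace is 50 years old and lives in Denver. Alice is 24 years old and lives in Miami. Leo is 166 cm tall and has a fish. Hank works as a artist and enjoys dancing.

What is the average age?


Sum=253, n=5, avg=50.6

50.6


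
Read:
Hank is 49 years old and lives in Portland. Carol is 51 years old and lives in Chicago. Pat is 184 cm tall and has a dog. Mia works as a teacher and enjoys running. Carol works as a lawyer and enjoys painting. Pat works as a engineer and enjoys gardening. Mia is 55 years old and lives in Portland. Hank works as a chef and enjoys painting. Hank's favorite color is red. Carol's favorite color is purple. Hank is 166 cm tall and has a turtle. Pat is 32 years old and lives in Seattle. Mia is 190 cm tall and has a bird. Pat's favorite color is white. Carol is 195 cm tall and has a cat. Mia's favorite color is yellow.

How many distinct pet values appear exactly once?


Unique pet values: 4

4


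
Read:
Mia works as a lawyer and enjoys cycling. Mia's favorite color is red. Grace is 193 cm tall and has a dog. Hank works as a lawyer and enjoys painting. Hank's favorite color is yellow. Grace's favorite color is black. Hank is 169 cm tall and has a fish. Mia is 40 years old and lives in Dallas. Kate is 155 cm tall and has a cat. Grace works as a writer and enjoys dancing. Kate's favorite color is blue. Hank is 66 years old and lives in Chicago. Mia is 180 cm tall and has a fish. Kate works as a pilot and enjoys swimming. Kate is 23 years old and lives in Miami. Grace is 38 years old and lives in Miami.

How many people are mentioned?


People: Hank, Kate, Grace, Mia. Count = 4

4


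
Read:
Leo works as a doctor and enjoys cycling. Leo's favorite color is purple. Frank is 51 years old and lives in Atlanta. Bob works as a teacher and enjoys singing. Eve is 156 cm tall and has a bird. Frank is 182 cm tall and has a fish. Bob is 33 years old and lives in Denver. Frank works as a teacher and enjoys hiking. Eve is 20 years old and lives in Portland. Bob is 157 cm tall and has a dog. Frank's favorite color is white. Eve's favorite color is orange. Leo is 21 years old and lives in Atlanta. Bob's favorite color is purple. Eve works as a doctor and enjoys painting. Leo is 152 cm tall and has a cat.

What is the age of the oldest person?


Oldest: Frank at 51

51


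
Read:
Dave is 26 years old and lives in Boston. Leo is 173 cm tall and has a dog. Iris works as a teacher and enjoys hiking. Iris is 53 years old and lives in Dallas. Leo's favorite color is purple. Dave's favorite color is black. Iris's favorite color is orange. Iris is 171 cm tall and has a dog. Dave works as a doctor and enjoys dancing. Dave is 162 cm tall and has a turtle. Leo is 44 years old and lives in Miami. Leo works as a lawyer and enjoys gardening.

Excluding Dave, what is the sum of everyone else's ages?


Sum (excluding Dave): 97

97


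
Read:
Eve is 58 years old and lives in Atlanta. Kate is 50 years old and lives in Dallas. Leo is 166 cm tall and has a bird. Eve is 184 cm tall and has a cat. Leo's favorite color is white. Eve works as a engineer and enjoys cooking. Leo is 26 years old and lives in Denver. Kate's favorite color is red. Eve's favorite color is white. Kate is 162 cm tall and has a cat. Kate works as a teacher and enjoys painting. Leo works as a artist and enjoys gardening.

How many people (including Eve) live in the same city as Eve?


Eve lives in Atlanta. Count = 1

1


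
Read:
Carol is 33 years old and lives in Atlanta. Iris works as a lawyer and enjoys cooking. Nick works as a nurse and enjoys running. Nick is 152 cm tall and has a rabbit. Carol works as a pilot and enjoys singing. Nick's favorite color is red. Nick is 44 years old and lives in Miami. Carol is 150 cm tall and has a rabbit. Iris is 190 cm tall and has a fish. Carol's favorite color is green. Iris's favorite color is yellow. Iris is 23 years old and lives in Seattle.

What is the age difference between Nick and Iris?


|44 - 23| = 21

21


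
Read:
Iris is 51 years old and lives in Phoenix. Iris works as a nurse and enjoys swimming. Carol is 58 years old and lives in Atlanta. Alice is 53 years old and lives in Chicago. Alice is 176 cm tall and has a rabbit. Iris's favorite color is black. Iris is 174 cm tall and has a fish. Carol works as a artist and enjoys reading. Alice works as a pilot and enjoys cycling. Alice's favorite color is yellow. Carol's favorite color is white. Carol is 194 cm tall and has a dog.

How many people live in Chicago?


Count in Chicago: 1

1


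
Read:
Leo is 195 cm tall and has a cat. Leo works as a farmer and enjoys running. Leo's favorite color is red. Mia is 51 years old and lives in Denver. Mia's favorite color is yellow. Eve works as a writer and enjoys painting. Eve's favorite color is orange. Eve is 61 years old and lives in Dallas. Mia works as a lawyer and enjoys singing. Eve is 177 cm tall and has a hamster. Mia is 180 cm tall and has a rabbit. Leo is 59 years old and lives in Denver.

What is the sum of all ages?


61+59+51 = 171

171
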